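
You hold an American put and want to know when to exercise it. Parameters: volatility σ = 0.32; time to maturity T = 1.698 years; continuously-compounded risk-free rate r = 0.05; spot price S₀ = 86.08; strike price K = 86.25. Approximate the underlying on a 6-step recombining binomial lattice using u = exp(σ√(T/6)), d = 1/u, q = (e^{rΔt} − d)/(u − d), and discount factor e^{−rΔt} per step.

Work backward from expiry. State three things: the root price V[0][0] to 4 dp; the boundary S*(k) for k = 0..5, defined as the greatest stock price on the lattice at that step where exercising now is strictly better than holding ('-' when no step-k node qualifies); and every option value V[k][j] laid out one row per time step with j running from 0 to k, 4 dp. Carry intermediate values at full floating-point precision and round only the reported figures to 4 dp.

Δt=0.28300, u=1.18558, d=0.84347, q=0.49920, disc=e^(-rΔt)=0.98595
k=6 terminal: V=max(K-S,0) → 55.2533 42.6810 25.0093 0.1700 0.0000 0.0000 0.0000
k=5: j=0 S=36.7491 intr=49.5009 cont=48.2891 V=49.5009[EX]; j=1 S=51.6546 intr=34.5954 cont=33.3836 V=34.5954[EX]; j=2 S=72.6058 intr=13.6442 cont=12.4324 V=13.6442[EX]; j=3 S=102.0548 intr=0.0000 cont=0.0839 V=0.0839[hold]; j=4 S=143.4484 intr=0.0000 cont=0.0000 V=0.0000[hold]; j=5 S=201.6313 intr=0.0000 cont=0.0000 V=0.0000[hold]  S*(5)=72.6058
k=4: j=0 S=43.5690 intr=42.6810 cont=41.4692 V=42.6810[EX]; j=1 S=61.2407 intr=25.0093 cont=23.7975 V=25.0093[EX]; j=2 S=86.0800 intr=0.1700 cont=6.7784 V=6.7784[hold]; j=3 S=120.9942 intr=0.0000 cont=0.0414 V=0.0414[hold]; j=4 S=170.0697 intr=0.0000 cont=0.0000 V=0.0000[hold]  S*(4)=61.2407
k=3: j=0 S=51.6546 intr=34.5954 cont=33.3836 V=34.5954[EX]; j=1 S=72.6058 intr=13.6442 cont=15.6849 V=15.6849[hold]; j=2 S=102.0548 intr=0.0000 cont=3.3673 V=3.3673[hold]; j=3 S=143.4484 intr=0.0000 cont=0.0205 V=0.0205[hold]  S*(3)=51.6546
k=2: j=0 S=61.2407 intr=25.0093 cont=24.8019 V=25.0093[EX]; j=1 S=86.0800 intr=0.1700 cont=9.4020 V=9.4020[hold]; j=2 S=120.9942 intr=0.0000 cont=1.6727 V=1.6727[hold]  S*(2)=61.2407
k=1: j=0 S=72.6058 intr=13.6442 cont=16.9762 V=16.9762[hold]; j=1 S=102.0548 intr=0.0000 cont=5.4657 V=5.4657[hold]  S*(1)=-
k=0: j=0 S=86.0800 intr=0.1700 cont=11.0724 V=11.0724[hold]  S*(0)=-

price = 11.0724
boundary = - - 61.2407 51.6546 61.2407 72.6058
tree:
11.0724
16.9762 5.4657
25.0093 9.4020 1.6727
34.5954 15.6849 3.3673 0.0205
42.6810 25.0093 6.7784 0.0414 0.0000
49.5009 34.5954 13.6442 0.0839 0.0000 0.0000
55.2533 42.6810 25.0093 0.1700 0.0000 0.0000 0.0000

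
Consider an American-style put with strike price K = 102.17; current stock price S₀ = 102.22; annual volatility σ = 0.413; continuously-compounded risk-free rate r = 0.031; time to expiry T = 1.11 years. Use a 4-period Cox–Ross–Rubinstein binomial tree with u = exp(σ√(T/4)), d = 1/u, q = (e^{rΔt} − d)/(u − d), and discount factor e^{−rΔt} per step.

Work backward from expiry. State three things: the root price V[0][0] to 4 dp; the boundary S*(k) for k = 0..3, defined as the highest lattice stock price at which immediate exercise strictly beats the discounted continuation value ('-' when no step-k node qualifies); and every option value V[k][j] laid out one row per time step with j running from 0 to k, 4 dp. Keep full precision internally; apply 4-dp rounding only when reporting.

Δt=0.27750, u=1.24304, d=0.80448, q=0.46552, disc=e^(-rΔt)=0.99143
k=4 terminal: V=max(K-S,0) → 59.3553 36.0147 0.0000 0.0000 0.0000
k=3: j=0 S=53.2205 intr=48.9495 cont=48.0744 V=48.9495[EX]; j=1 S=82.2338 intr=19.9362 cont=19.0842 V=19.9362[EX]; j=2 S=127.0637 intr=0.0000 cont=0.0000 V=0.0000[hold]; j=3 S=196.3328 intr=0.0000 cont=0.0000 V=0.0000[hold]  S*(3)=82.2338
k=2: j=0 S=66.1553 intr=36.0147 cont=35.1396 V=36.0147[EX]; j=1 S=102.2200 intr=0.0000 cont=10.5642 V=10.5642[hold]; j=2 S=157.9455 intr=0.0000 cont=0.0000 V=0.0000[hold]  S*(2)=66.1553
k=1: j=0 S=82.2338 intr=19.9362 cont=23.9599 V=23.9599[hold]; j=1 S=127.0637 intr=0.0000 cont=5.5979 V=5.5979[hold]  S*(1)=-
k=0: j=0 S=102.2200 intr=0.0000 cont=15.2800 V=15.2800[hold]  S*(0)=-

price = 15.2800
boundary = - - 66.1553 82.2338
tree:
15.2800
23.9599 5.5979
36.0147 10.5642 0.0000
48.9495 19.9362 0.0000 0.0000
59.3553 36.0147 0.0000 0.0000 0.0000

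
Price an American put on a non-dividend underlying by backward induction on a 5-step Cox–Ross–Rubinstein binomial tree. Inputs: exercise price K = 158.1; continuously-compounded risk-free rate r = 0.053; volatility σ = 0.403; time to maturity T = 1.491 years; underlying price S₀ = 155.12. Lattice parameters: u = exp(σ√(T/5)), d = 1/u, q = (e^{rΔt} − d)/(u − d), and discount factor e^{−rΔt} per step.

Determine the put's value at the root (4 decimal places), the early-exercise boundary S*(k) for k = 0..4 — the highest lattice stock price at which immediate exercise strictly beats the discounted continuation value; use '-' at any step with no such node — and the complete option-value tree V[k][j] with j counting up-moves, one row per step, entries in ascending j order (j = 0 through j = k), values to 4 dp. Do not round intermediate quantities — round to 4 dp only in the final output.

price = 27.5550
boundary = - - 99.8891 80.1574 99.8891
tree:
27.5550
40.8569 14.1206
58.2109 23.4929 4.4799
77.9426 37.8639 8.7710 0.0000
93.7766 58.2109 17.1726 0.0000 0.0000
106.4828 77.9426 33.6219 0.0000 0.0000 0.0000

params: Δt=0.29820 u=1.24616 d=0.80246 q=0.48111 e^(-rΔt)=0.98432
t_5 payoffs: 106.4828 77.9426 33.6219 0.0000 0.0000 0.0000
t_4: node(4,0) S=64.3234 payoff=93.7766 vs cont=91.2976 → 93.7766 [stop]  node(4,1) S=99.8891 payoff=58.2109 vs cont=55.7318 → 58.2109 [stop]  node(4,2) S=155.1200 payoff=2.9800 vs cont=17.1726 → 17.1726 [wait]  node(4,3) S=240.8892 payoff=0.0000 vs cont=0.0000 → 0.0000 [wait]  node(4,4) S=374.0820 payoff=0.0000 vs cont=0.0000 → 0.0000 [wait]  ⇒ S*(4)=99.8891
t_3: node(3,0) S=80.1574 payoff=77.9426 vs cont=75.4635 → 77.9426 [stop]  node(3,1) S=124.4781 payoff=33.6219 vs cont=37.8639 → 37.8639 [wait]  node(3,2) S=193.3048 payoff=0.0000 vs cont=8.7710 → 8.7710 [wait]  node(3,3) S=300.1871 payoff=0.0000 vs cont=0.0000 → 0.0000 [wait]  ⇒ S*(3)=80.1574
t_2: node(2,0) S=99.8891 payoff=58.2109 vs cont=57.7407 → 58.2109 [stop]  node(2,1) S=155.1200 payoff=2.9800 vs cont=23.4929 → 23.4929 [wait]  node(2,2) S=240.8892 payoff=0.0000 vs cont=4.4799 → 4.4799 [wait]  ⇒ S*(2)=99.8891
t_1: node(1,0) S=124.4781 payoff=33.6219 vs cont=40.8569 → 40.8569 [wait]  node(1,1) S=193.3048 payoff=0.0000 vs cont=14.1206 → 14.1206 [wait]  ⇒ S*(1)=-
t_0: node(0,0) S=155.1200 payoff=2.9800 vs cont=27.5550 → 27.5550 [wait]  ⇒ S*(0)=-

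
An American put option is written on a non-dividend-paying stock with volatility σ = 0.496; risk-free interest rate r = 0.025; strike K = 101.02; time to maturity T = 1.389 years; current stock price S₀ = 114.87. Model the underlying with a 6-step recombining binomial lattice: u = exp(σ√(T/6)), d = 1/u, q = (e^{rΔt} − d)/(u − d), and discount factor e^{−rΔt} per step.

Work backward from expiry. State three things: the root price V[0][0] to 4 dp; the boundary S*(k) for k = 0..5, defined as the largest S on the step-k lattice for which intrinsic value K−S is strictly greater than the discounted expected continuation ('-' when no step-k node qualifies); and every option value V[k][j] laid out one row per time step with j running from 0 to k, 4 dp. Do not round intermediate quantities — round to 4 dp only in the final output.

price = 17.3493
boundary = - - - - 44.2215 56.1405
tree:
17.3493
24.7431 8.6316
34.1349 13.7044 2.6086
45.1786 21.2192 4.7937 0.0000
56.7985 31.7078 8.8091 0.0000 0.0000
66.1871 44.8795 16.1881 0.0000 0.0000 0.0000
73.5824 56.7985 29.7478 0.0000 0.0000 0.0000 0.0000

Δt=0.23150  u=1.26953  d=0.78769  q=0.45267  discount=0.99423
step 6 (expiry): payoffs max(K−S,0) = 73.5824 56.7985 29.7478 0.0000 0.0000 0.0000 0.0000
step 5: (k=5,j=0): S=34.8329, (K−S)⁺=66.1871, hold=65.6041 ⇒ V=66.1871 exercise | (k=5,j=1): S=56.1405, (K−S)⁺=44.8795, hold=44.2965 ⇒ V=44.8795 exercise | (k=5,j=2): S=90.4822, (K−S)⁺=10.5378, hold=16.1881 ⇒ V=16.1881 continue | (k=5,j=3): S=145.8310, (K−S)⁺=0.0000, hold=0.0000 ⇒ V=0.0000 continue | (k=5,j=4): S=235.0373, (K−S)⁺=0.0000, hold=0.0000 ⇒ V=0.0000 continue | (k=5,j=5): S=378.8117, (K−S)⁺=0.0000, hold=0.0000 ⇒ V=0.0000 continue  boundary S*=56.1405
step 4: (k=4,j=0): S=44.2215, (K−S)⁺=56.7985, hold=56.2156 ⇒ V=56.7985 exercise | (k=4,j=1): S=71.2722, (K−S)⁺=29.7478, hold=31.7078 ⇒ V=31.7078 continue | (k=4,j=2): S=114.8700, (K−S)⁺=0.0000, hold=8.8091 ⇒ V=8.8091 continue | (k=4,j=3): S=185.1371, (K−S)⁺=0.0000, hold=0.0000 ⇒ V=0.0000 continue | (k=4,j=4): S=298.3871, (K−S)⁺=0.0000, hold=0.0000 ⇒ V=0.0000 continue  boundary S*=44.2215
step 3: (k=3,j=0): S=56.1405, (K−S)⁺=44.8795, hold=45.1786 ⇒ V=45.1786 continue | (k=3,j=1): S=90.4822, (K−S)⁺=10.5378, hold=21.2192 ⇒ V=21.2192 continue | (k=3,j=2): S=145.8310, (K−S)⁺=0.0000, hold=4.7937 ⇒ V=4.7937 continue | (k=3,j=3): S=235.0373, (K−S)⁺=0.0000, hold=0.0000 ⇒ V=0.0000 continue  boundary S*=-
step 2: (k=2,j=0): S=71.2722, (K−S)⁺=29.7478, hold=34.1349 ⇒ V=34.1349 continue | (k=2,j=1): S=114.8700, (K−S)⁺=0.0000, hold=13.7044 ⇒ V=13.7044 continue | (k=2,j=2): S=185.1371, (K−S)⁺=0.0000, hold=2.6086 ⇒ V=2.6086 continue  boundary S*=-
step 1: (k=1,j=0): S=90.4822, (K−S)⁺=10.5378, hold=24.7431 ⇒ V=24.7431 continue | (k=1,j=1): S=145.8310, (K−S)⁺=0.0000, hold=8.6316 ⇒ V=8.6316 continue  boundary S*=-
step 0: (k=0,j=0): S=114.8700, (K−S)⁺=0.0000, hold=17.3493 ⇒ V=17.3493 continue  boundary S*=-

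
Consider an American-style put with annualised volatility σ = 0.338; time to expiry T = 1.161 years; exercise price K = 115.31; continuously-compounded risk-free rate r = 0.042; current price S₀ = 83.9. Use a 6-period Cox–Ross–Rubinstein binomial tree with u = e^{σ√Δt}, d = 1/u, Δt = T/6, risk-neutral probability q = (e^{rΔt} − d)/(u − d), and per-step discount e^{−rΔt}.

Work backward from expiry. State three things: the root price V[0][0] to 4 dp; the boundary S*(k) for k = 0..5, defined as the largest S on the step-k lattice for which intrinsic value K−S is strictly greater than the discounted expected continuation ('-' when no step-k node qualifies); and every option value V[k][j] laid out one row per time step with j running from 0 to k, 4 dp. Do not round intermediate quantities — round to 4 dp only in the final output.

price = 32.6055
boundary = - 72.3087 62.3188 72.3087 83.9000 97.3495
tree:
32.6055
43.0013 22.3384
52.9912 31.7503 12.9235
61.6010 43.0013 20.5796 5.1775
69.0212 52.9912 31.4100 9.6605 0.6021
75.4163 61.6010 43.0013 17.9605 1.1908 0.0000
80.9279 69.0212 52.9912 31.4100 2.3551 0.0000 0.0000

params: Δt=0.19350 u=1.16030 d=0.86184 q=0.49024 e^(-rΔt)=0.99191
t_6 payoffs: 80.9279 69.0212 52.9912 31.4100 2.3551 0.0000 0.0000
t_5: node(5,0) S=39.8937 payoff=75.4163 vs cont=74.4830 → 75.4163 [stop]  node(5,1) S=53.7090 payoff=61.6010 vs cont=60.6677 → 61.6010 [stop]  node(5,2) S=72.3087 payoff=43.0013 vs cont=42.0680 → 43.0013 [stop]  node(5,3) S=97.3495 payoff=17.9605 vs cont=17.0272 → 17.9605 [stop]  node(5,4) S=131.0620 payoff=0.0000 vs cont=1.1908 → 1.1908 [wait]  node(5,5) S=176.4493 payoff=0.0000 vs cont=0.0000 → 0.0000 [wait]  ⇒ S*(5)=97.3495
t_4: node(4,0) S=46.2888 payoff=69.0212 vs cont=68.0879 → 69.0212 [stop]  node(4,1) S=62.3188 payoff=52.9912 vs cont=52.0579 → 52.9912 [stop]  node(4,2) S=83.9000 payoff=31.4100 vs cont=30.4767 → 31.4100 [stop]  node(4,3) S=112.9549 payoff=2.3551 vs cont=9.6605 → 9.6605 [wait]  node(4,4) S=152.0717 payoff=0.0000 vs cont=0.6021 → 0.6021 [wait]  ⇒ S*(4)=83.9000
t_3: node(3,0) S=53.7090 payoff=61.6010 vs cont=60.6677 → 61.6010 [stop]  node(3,1) S=72.3087 payoff=43.0013 vs cont=42.0680 → 43.0013 [stop]  node(3,2) S=97.3495 payoff=17.9605 vs cont=20.5796 → 20.5796 [wait]  node(3,3) S=131.0620 payoff=0.0000 vs cont=5.1775 → 5.1775 [wait]  ⇒ S*(3)=72.3087
t_2: node(2,0) S=62.3188 payoff=52.9912 vs cont=52.0579 → 52.9912 [stop]  node(2,1) S=83.9000 payoff=31.4100 vs cont=31.7503 → 31.7503 [wait]  node(2,2) S=112.9549 payoff=2.3551 vs cont=12.9235 → 12.9235 [wait]  ⇒ S*(2)=62.3188
t_1: node(1,0) S=72.3087 payoff=43.0013 vs cont=42.2335 → 43.0013 [stop]  node(1,1) S=97.3495 payoff=17.9605 vs cont=22.3384 → 22.3384 [wait]  ⇒ S*(1)=72.3087
t_0: node(0,0) S=83.9000 payoff=31.4100 vs cont=32.6055 → 32.6055 [wait]  ⇒ S*(0)=-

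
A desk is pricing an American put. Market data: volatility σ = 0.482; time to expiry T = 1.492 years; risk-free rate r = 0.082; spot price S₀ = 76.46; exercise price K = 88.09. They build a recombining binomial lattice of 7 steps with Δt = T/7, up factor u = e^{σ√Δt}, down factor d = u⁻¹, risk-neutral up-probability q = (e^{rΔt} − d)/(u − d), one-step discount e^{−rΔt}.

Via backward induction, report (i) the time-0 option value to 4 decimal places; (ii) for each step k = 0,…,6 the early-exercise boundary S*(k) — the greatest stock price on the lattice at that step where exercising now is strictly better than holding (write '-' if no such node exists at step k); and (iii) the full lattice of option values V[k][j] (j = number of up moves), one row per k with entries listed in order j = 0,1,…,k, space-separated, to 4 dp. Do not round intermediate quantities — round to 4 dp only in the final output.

price = 20.5925
boundary = - - 48.9948 39.2200 48.9948 61.2057 48.9948
tree:
20.5925
28.8680 12.5163
39.0952 19.0115 6.0446
48.8700 27.8749 10.2506 1.7787
56.6946 39.0952 16.9231 3.5072 0.0000
62.9582 48.8700 26.8843 6.9152 0.0000 0.0000
67.9722 56.6946 39.0952 13.6349 0.0000 0.0000 0.0000
71.9858 62.9582 48.8700 26.8843 0.0000 0.0000 0.0000 0.0000

Δt=0.21314, u=1.24923, d=0.80049, q=0.48389, disc=e^(-rΔt)=0.98267
k=7 terminal: V=max(K-S,0) → 71.9858 62.9582 48.8700 26.8843 0.0000 0.0000 0.0000 0.0000
k=6: j=0 S=20.1178 intr=67.9722 cont=66.4459 V=67.9722[EX]; j=1 S=31.3954 intr=56.6946 cont=55.1684 V=56.6946[EX]; j=2 S=48.9948 intr=39.0952 cont=37.5690 V=39.0952[EX]; j=3 S=76.4600 intr=11.6300 cont=13.6349 V=13.6349[hold]; j=4 S=119.3215 intr=0.0000 cont=0.0000 V=0.0000[hold]; j=5 S=186.2100 intr=0.0000 cont=0.0000 V=0.0000[hold]; j=6 S=290.5945 intr=0.0000 cont=0.0000 V=0.0000[hold]  S*(6)=48.9948
k=5: j=0 S=25.1318 intr=62.9582 cont=61.4320 V=62.9582[EX]; j=1 S=39.2200 intr=48.8700 cont=47.3438 V=48.8700[EX]; j=2 S=61.2057 intr=26.8843 cont=26.3114 V=26.8843[EX]; j=3 S=95.5161 intr=0.0000 cont=6.9152 V=6.9152[hold]; j=4 S=149.0599 intr=0.0000 cont=0.0000 V=0.0000[hold]; j=5 S=232.6190 intr=0.0000 cont=0.0000 V=0.0000[hold]  S*(5)=61.2057
k=4: j=0 S=31.3954 intr=56.6946 cont=55.1684 V=56.6946[EX]; j=1 S=48.9948 intr=39.0952 cont=37.5690 V=39.0952[EX]; j=2 S=76.4600 intr=11.6300 cont=16.9231 V=16.9231[hold]; j=3 S=119.3215 intr=0.0000 cont=3.5072 V=3.5072[hold]; j=4 S=186.2100 intr=0.0000 cont=0.0000 V=0.0000[hold]  S*(4)=48.9948
k=3: j=0 S=39.2200 intr=48.8700 cont=47.3438 V=48.8700[EX]; j=1 S=61.2057 intr=26.8843 cont=27.8749 V=27.8749[hold]; j=2 S=95.5161 intr=0.0000 cont=10.2506 V=10.2506[hold]; j=3 S=149.0599 intr=0.0000 cont=1.7787 V=1.7787[hold]  S*(3)=39.2200
k=2: j=0 S=48.9948 intr=39.0952 cont=38.0400 V=39.0952[EX]; j=1 S=76.4600 intr=11.6300 cont=19.0115 V=19.0115[hold]; j=2 S=119.3215 intr=0.0000 cont=6.0446 V=6.0446[hold]  S*(2)=48.9948
k=1: j=0 S=61.2057 intr=26.8843 cont=28.8680 V=28.8680[hold]; j=1 S=95.5161 intr=0.0000 cont=12.5163 V=12.5163[hold]  S*(1)=-
k=0: j=0 S=76.4600 intr=11.6300 cont=20.5925 V=20.5925[hold]  S*(0)=-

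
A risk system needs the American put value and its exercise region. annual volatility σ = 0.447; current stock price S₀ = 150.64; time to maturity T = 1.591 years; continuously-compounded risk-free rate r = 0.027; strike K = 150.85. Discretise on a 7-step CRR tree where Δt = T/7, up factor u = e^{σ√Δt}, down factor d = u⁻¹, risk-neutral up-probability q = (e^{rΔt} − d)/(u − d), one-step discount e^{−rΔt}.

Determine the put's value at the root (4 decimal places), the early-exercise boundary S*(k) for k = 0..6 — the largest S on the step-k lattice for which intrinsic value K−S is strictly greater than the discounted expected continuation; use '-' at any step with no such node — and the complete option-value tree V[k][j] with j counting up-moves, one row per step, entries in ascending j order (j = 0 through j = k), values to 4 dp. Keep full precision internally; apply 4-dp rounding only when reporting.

params: Δt=0.22729 u=1.23751 d=0.80807 q=0.46126 e^(-rΔt)=0.99388
t_7 payoffs: 116.9587 98.9474 71.3642 29.1221 0.0000 0.0000 0.0000 0.0000
t_6: node(6,0) S=41.9410 payoff=108.9090 vs cont=107.9861 → 108.9090 [stop]  node(6,1) S=64.2302 payoff=86.6198 vs cont=85.6969 → 86.6198 [stop]  node(6,2) S=98.3648 payoff=52.4852 vs cont=51.5623 → 52.4852 [stop]  node(6,3) S=150.6400 payoff=0.2100 vs cont=15.5933 → 15.5933 [wait]  node(6,4) S=230.6965 payoff=0.0000 vs cont=0.0000 → 0.0000 [wait]  node(6,5) S=353.2983 payoff=0.0000 vs cont=0.0000 → 0.0000 [wait]  node(6,6) S=541.0560 payoff=0.0000 vs cont=0.0000 → 0.0000 [wait]  ⇒ S*(6)=98.3648
t_5: node(5,0) S=51.9026 payoff=98.9474 vs cont=98.0246 → 98.9474 [stop]  node(5,1) S=79.4858 payoff=71.3642 vs cont=70.4413 → 71.3642 [stop]  node(5,2) S=121.7279 payoff=29.1221 vs cont=35.2515 → 35.2515 [wait]  node(5,3) S=186.4192 payoff=0.0000 vs cont=8.3494 → 8.3494 [wait]  node(5,4) S=285.4902 payoff=0.0000 vs cont=0.0000 → 0.0000 [wait]  node(5,5) S=437.2118 payoff=0.0000 vs cont=0.0000 → 0.0000 [wait]  ⇒ S*(5)=79.4858
t_4: node(4,0) S=64.2302 payoff=86.6198 vs cont=85.6969 → 86.6198 [stop]  node(4,1) S=98.3648 payoff=52.4852 vs cont=54.3723 → 54.3723 [wait]  node(4,2) S=150.6400 payoff=0.2100 vs cont=22.7029 → 22.7029 [wait]  node(4,3) S=230.6965 payoff=0.0000 vs cont=4.4706 → 4.4706 [wait]  node(4,4) S=353.2983 payoff=0.0000 vs cont=0.0000 → 0.0000 [wait]  ⇒ S*(4)=64.2302
t_3: node(3,0) S=79.4858 payoff=71.3642 vs cont=71.3064 → 71.3642 [stop]  node(3,1) S=121.7279 payoff=29.1221 vs cont=39.5212 → 39.5212 [wait]  node(3,2) S=186.4192 payoff=0.0000 vs cont=14.2057 → 14.2057 [wait]  node(3,3) S=285.4902 payoff=0.0000 vs cont=2.3938 → 2.3938 [wait]  ⇒ S*(3)=79.4858
t_2: node(2,0) S=98.3648 payoff=52.4852 vs cont=56.3296 → 56.3296 [wait]  node(2,1) S=150.6400 payoff=0.2100 vs cont=27.6739 → 27.6739 [wait]  node(2,2) S=230.6965 payoff=0.0000 vs cont=8.7038 → 8.7038 [wait]  ⇒ S*(2)=-
t_1: node(1,0) S=121.7279 payoff=29.1221 vs cont=42.8482 → 42.8482 [wait]  node(1,1) S=186.4192 payoff=0.0000 vs cont=18.8080 → 18.8080 [wait]  ⇒ S*(1)=-
t_0: node(0,0) S=150.6400 payoff=0.2100 vs cont=31.5651 → 31.5651 [wait]  ⇒ S*(0)=-

price = 31.5651
boundary = - - - 79.4858 64.2302 79.4858 98.3648
tree:
31.5651
42.8482 18.8080
56.3296 27.6739 8.7038
71.3642 39.5212 14.2057 2.3938
86.6198 54.3723 22.7029 4.4706 0.0000
98.9474 71.3642 35.2515 8.3494 0.0000 0.0000
108.9090 86.6198 52.4852 15.5933 0.0000 0.0000 0.0000
116.9587 98.9474 71.3642 29.1221 0.0000 0.0000 0.0000 0.0000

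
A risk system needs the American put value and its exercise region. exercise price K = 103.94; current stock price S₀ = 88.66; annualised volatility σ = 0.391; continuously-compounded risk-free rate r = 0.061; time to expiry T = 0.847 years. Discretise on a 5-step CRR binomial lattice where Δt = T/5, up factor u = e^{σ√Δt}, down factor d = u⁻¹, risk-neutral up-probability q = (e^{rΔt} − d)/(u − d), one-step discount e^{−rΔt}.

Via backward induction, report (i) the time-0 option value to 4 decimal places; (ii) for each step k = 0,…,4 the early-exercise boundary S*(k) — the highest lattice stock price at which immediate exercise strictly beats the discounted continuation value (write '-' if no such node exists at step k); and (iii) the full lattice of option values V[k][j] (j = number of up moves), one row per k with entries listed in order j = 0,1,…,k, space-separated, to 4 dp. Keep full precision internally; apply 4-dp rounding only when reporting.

Δt=0.16940, u=1.17460, d=0.85135, q=0.49199, disc=e^(-rΔt)=0.98972
k=5 terminal: V=max(K-S,0) → 64.2870 49.2313 28.4591 0.0000 0.0000 0.0000
k=4: j=0 S=46.5764 intr=57.3636 cont=56.2951 V=57.3636[EX]; j=1 S=64.2609 intr=39.6791 cont=38.6106 V=39.6791[EX]; j=2 S=88.6600 intr=15.2800 cont=14.3089 V=15.2800[EX]; j=3 S=122.3231 intr=0.0000 cont=0.0000 V=0.0000[hold]; j=4 S=168.7678 intr=0.0000 cont=0.0000 V=0.0000[hold]  S*(4)=88.6600
k=3: j=0 S=54.7087 intr=49.2313 cont=48.1628 V=49.2313[EX]; j=1 S=75.4809 intr=28.4591 cont=27.3905 V=28.4591[EX]; j=2 S=104.1401 intr=0.0000 cont=7.6826 V=7.6826[hold]; j=3 S=143.6809 intr=0.0000 cont=0.0000 V=0.0000[hold]  S*(3)=75.4809
k=2: j=0 S=64.2609 intr=39.6791 cont=38.6106 V=39.6791[EX]; j=1 S=88.6600 intr=15.2800 cont=18.0498 V=18.0498[hold]; j=2 S=122.3231 intr=0.0000 cont=3.8628 V=3.8628[hold]  S*(2)=64.2609
k=1: j=0 S=75.4809 intr=28.4591 cont=28.7393 V=28.7393[hold]; j=1 S=104.1401 intr=0.0000 cont=10.9562 V=10.9562[hold]  S*(1)=-
k=0: j=0 S=88.6600 intr=15.2800 cont=19.7847 V=19.7847[hold]  S*(0)=-

price = 19.7847
boundary = - - 64.2609 75.4809 88.6600
tree:
19.7847
28.7393 10.9562
39.6791 18.0498 3.8628
49.2313 28.4591 7.6826 0.0000
57.3636 39.6791 15.2800 0.0000 0.0000
64.2870 49.2313 28.4591 0.0000 0.0000 0.0000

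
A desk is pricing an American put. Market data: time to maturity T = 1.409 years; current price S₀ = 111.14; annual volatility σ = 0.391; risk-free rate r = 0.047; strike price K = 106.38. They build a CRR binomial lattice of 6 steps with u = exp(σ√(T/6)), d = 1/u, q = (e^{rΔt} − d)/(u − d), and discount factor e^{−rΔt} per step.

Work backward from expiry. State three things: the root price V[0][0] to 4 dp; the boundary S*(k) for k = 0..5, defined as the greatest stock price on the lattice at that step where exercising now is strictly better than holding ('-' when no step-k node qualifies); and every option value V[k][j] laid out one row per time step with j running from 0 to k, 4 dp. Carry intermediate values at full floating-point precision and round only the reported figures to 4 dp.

Δt=0.23483, u=1.20862, d=0.82739, q=0.48188, disc=e^(-rΔt)=0.98902
k=6 terminal: V=max(K-S,0) → 70.7236 54.2947 30.2961 0.0000 0.0000 0.0000 0.0000
k=5: j=0 S=43.0949 intr=63.2851 cont=62.1174 V=63.2851[EX]; j=1 S=62.9512 intr=43.4288 cont=42.2611 V=43.4288[EX]; j=2 S=91.9563 intr=14.4237 cont=15.5246 V=15.5246[hold]; j=3 S=134.3257 intr=0.0000 cont=0.0000 V=0.0000[hold]; j=4 S=196.2171 intr=0.0000 cont=0.0000 V=0.0000[hold]; j=5 S=286.6253 intr=0.0000 cont=0.0000 V=0.0000[hold]  S*(5)=62.9512
k=4: j=0 S=52.0853 intr=54.2947 cont=53.1270 V=54.2947[EX]; j=1 S=76.0839 intr=30.2961 cont=29.6531 V=30.2961[EX]; j=2 S=111.1400 intr=0.0000 cont=7.9553 V=7.9553[hold]; j=3 S=162.3484 intr=0.0000 cont=0.0000 V=0.0000[hold]; j=4 S=237.1514 intr=0.0000 cont=0.0000 V=0.0000[hold]  S*(4)=76.0839
k=3: j=0 S=62.9512 intr=43.4288 cont=42.2611 V=43.4288[EX]; j=1 S=91.9563 intr=14.4237 cont=19.3160 V=19.3160[hold]; j=2 S=134.3257 intr=0.0000 cont=4.0765 V=4.0765[hold]; j=3 S=196.2171 intr=0.0000 cont=0.0000 V=0.0000[hold]  S*(3)=62.9512
k=2: j=0 S=76.0839 intr=30.2961 cont=31.4601 V=31.4601[hold]; j=1 S=111.1400 intr=0.0000 cont=11.8409 V=11.8409[hold]; j=2 S=162.3484 intr=0.0000 cont=2.0889 V=2.0889[hold]  S*(2)=-
k=1: j=0 S=91.9563 intr=14.4237 cont=21.7644 V=21.7644[hold]; j=1 S=134.3257 intr=0.0000 cont=7.0632 V=7.0632[hold]  S*(1)=-
k=0: j=0 S=111.1400 intr=0.0000 cont=14.5190 V=14.5190[hold]  S*(0)=-

price = 14.5190
boundary = - - - 62.9512 76.0839 62.9512
tree:
14.5190
21.7644 7.0632
31.4601 11.8409 2.0889
43.4288 19.3160 4.0765 0.0000
54.2947 30.2961 7.9553 0.0000 0.0000
63.2851 43.4288 15.5246 0.0000 0.0000 0.0000
70.7236 54.2947 30.2961 0.0000 0.0000 0.0000 0.0000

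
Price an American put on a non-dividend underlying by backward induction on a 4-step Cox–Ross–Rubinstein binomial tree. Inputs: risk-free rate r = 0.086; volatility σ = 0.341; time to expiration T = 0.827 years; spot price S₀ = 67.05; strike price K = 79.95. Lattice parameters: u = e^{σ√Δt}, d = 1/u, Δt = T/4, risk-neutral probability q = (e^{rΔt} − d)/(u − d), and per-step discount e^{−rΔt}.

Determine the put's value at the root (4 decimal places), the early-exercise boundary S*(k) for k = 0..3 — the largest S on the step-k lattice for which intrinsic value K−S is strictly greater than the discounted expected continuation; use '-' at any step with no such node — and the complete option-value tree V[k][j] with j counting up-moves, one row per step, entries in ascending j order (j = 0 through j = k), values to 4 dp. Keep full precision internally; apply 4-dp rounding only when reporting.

price = 14.7103
boundary = - 57.4197 49.1725 57.4197
tree:
14.7103
22.5303 7.9694
30.7775 13.7555 2.8811
37.8401 22.5303 6.0964 0.0000
43.8883 30.7775 12.9000 0.0000 0.0000

params: Δt=0.20675 u=1.16772 d=0.85637 q=0.51893 e^(-rΔt)=0.98238
t_4 payoffs: 43.8883 30.7775 12.9000 0.0000 0.0000
t_3: node(3,0) S=42.1099 payoff=37.8401 vs cont=36.4311 → 37.8401 [stop]  node(3,1) S=57.4197 payoff=22.5303 vs cont=21.1214 → 22.5303 [stop]  node(3,2) S=78.2955 payoff=1.6545 vs cont=6.0964 → 6.0964 [wait]  node(3,3) S=106.7612 payoff=0.0000 vs cont=0.0000 → 0.0000 [wait]  ⇒ S*(3)=57.4197
t_2: node(2,0) S=49.1725 payoff=30.7775 vs cont=29.3685 → 30.7775 [stop]  node(2,1) S=67.0500 payoff=12.9000 vs cont=13.7555 → 13.7555 [wait]  node(2,2) S=91.4271 payoff=0.0000 vs cont=2.8811 → 2.8811 [wait]  ⇒ S*(2)=49.1725
t_1: node(1,0) S=57.4197 payoff=22.5303 vs cont=21.5575 → 22.5303 [stop]  node(1,1) S=78.2955 payoff=1.6545 vs cont=7.9694 → 7.9694 [wait]  ⇒ S*(1)=57.4197
t_0: node(0,0) S=67.0500 payoff=12.9000 vs cont=14.7103 → 14.7103 [wait]  ⇒ S*(0)=-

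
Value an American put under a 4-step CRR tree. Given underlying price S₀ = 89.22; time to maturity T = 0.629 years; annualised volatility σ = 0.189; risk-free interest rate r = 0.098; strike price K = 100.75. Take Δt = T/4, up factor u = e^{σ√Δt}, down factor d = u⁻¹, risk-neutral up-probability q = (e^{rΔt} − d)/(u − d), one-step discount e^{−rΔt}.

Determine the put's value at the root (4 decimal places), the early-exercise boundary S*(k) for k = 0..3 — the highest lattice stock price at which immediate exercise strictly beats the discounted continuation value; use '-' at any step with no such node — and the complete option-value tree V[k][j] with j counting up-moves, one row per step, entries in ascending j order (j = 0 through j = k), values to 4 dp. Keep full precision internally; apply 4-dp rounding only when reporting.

price = 11.5300
boundary = 89.2200 82.7776 89.2200 82.7776
tree:
11.5300
17.9724 5.8242
23.9496 11.5300 1.9275
29.4952 17.9724 4.7143 0.0000
34.6403 23.9496 11.5300 0.0000 0.0000

Δt=0.15725, u=1.07783, d=0.92779, q=0.58478, disc=e^(-rΔt)=0.98471
k=4 terminal: V=max(K-S,0) → 34.6403 23.9496 11.5300 0.0000 0.0000
k=3: j=0 S=71.2548 intr=29.4952 cont=27.9545 V=29.4952[EX]; j=1 S=82.7776 intr=17.9724 cont=16.4317 V=17.9724[EX]; j=2 S=96.1638 intr=4.5862 cont=4.7143 V=4.7143[hold]; j=3 S=111.7146 intr=0.0000 cont=0.0000 V=0.0000[hold]  S*(3)=82.7776
k=2: j=0 S=76.8004 intr=23.9496 cont=22.4089 V=23.9496[EX]; j=1 S=89.2200 intr=11.5300 cont=10.0630 V=11.5300[EX]; j=2 S=103.6480 intr=0.0000 cont=1.9275 V=1.9275[hold]  S*(2)=89.2200
k=1: j=0 S=82.7776 intr=17.9724 cont=16.4317 V=17.9724[EX]; j=1 S=96.1638 intr=4.5862 cont=5.8242 V=5.8242[hold]  S*(1)=82.7776
k=0: j=0 S=89.2200 intr=11.5300 cont=10.7022 V=11.5300[EX]  S*(0)=89.2200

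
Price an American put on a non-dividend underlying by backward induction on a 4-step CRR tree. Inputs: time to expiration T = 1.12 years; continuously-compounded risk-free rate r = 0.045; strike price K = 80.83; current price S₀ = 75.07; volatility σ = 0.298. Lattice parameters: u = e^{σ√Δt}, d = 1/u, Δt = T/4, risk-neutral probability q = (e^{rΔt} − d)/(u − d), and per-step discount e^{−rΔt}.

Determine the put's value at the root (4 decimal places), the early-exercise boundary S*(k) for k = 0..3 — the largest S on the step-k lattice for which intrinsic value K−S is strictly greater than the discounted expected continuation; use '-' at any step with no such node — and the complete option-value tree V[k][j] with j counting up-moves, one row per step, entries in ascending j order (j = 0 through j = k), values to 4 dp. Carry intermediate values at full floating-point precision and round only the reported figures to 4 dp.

params: Δt=0.28000 u=1.17080 d=0.85412 q=0.50070 e^(-rΔt)=0.98748
t_4 payoffs: 40.8782 26.0652 5.7600 0.0000 0.0000
t_3: node(3,0) S=46.7756 payoff=34.0544 vs cont=33.0424 → 34.0544 [stop]  node(3,1) S=64.1186 payoff=16.7114 vs cont=15.6993 → 16.7114 [stop]  node(3,2) S=87.8919 payoff=0.0000 vs cont=2.8400 → 2.8400 [wait]  node(3,3) S=120.4797 payoff=0.0000 vs cont=0.0000 → 0.0000 [wait]  ⇒ S*(3)=64.1186
t_2: node(2,0) S=54.7648 payoff=26.0652 vs cont=25.0531 → 26.0652 [stop]  node(2,1) S=75.0700 payoff=5.7600 vs cont=9.6437 → 9.6437 [wait]  node(2,2) S=102.9038 payoff=0.0000 vs cont=1.4002 → 1.4002 [wait]  ⇒ S*(2)=54.7648
t_1: node(1,0) S=64.1186 payoff=16.7114 vs cont=17.6196 → 17.6196 [wait]  node(1,1) S=87.8919 payoff=0.0000 vs cont=5.4471 → 5.4471 [wait]  ⇒ S*(1)=-
t_0: node(0,0) S=75.0700 payoff=5.7600 vs cont=11.3805 → 11.3805 [wait]  ⇒ S*(0)=-

price = 11.3805
boundary = - - 54.7648 64.1186
tree:
11.3805
17.6196 5.4471
26.0652 9.6437 1.4002
34.0544 16.7114 2.8400 0.0000
40.8782 26.0652 5.7600 0.0000 0.0000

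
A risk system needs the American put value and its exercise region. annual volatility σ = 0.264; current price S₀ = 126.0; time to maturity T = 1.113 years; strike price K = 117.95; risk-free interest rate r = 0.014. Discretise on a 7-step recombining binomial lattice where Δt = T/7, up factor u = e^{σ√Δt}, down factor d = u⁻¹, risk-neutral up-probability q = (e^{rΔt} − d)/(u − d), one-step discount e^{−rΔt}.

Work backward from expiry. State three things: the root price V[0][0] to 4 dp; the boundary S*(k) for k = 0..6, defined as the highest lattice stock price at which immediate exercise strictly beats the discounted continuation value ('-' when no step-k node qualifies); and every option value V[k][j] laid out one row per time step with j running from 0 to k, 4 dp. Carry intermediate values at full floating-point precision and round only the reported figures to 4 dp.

price = 9.3212
boundary = - - - - 82.6987 91.8791 102.0786
tree:
9.3212
13.6801 4.7220
19.4919 7.5538 1.7280
26.7924 11.8068 3.0593 0.3183
35.2513 17.9073 5.3643 0.6186 0.0000
43.5144 26.0709 9.2959 1.2021 0.0000 0.0000
50.9518 35.2513 15.8714 2.3360 0.0000 0.0000 0.0000
57.6462 43.5144 26.0709 4.5397 0.0000 0.0000 0.0000 0.0000

params: Δt=0.15900 u=1.11101 d=0.90008 q=0.48427 e^(-rΔt)=0.99778
t_7 payoffs: 57.6462 43.5144 26.0709 4.5397 0.0000 0.0000 0.0000 0.0000
t_6: node(6,0) S=66.9982 payoff=50.9518 vs cont=50.6896 → 50.9518 [stop]  node(6,1) S=82.6987 payoff=35.2513 vs cont=34.9890 → 35.2513 [stop]  node(6,2) S=102.0786 payoff=15.8714 vs cont=15.6092 → 15.8714 [stop]  node(6,3) S=126.0000 payoff=0.0000 vs cont=2.3360 → 2.3360 [wait]  node(6,4) S=155.5272 payoff=0.0000 vs cont=0.0000 → 0.0000 [wait]  node(6,5) S=191.9740 payoff=0.0000 vs cont=0.0000 → 0.0000 [wait]  node(6,6) S=236.9618 payoff=0.0000 vs cont=0.0000 → 0.0000 [wait]  ⇒ S*(6)=102.0786
t_5: node(5,0) S=74.4356 payoff=43.5144 vs cont=43.2521 → 43.5144 [stop]  node(5,1) S=91.8791 payoff=26.0709 vs cont=25.8086 → 26.0709 [stop]  node(5,2) S=113.4103 payoff=4.5397 vs cont=9.2959 → 9.2959 [wait]  node(5,3) S=139.9873 payoff=0.0000 vs cont=1.2021 → 1.2021 [wait]  node(5,4) S=172.7923 payoff=0.0000 vs cont=0.0000 → 0.0000 [wait]  node(5,5) S=213.2850 payoff=0.0000 vs cont=0.0000 → 0.0000 [wait]  ⇒ S*(5)=91.8791
t_4: node(4,0) S=82.6987 payoff=35.2513 vs cont=34.9890 → 35.2513 [stop]  node(4,1) S=102.0786 payoff=15.8714 vs cont=17.9073 → 17.9073 [wait]  node(4,2) S=126.0000 payoff=0.0000 vs cont=5.3643 → 5.3643 [wait]  node(4,3) S=155.5272 payoff=0.0000 vs cont=0.6186 → 0.6186 [wait]  node(4,4) S=191.9740 payoff=0.0000 vs cont=0.0000 → 0.0000 [wait]  ⇒ S*(4)=82.6987
t_3: node(3,0) S=91.8791 payoff=26.0709 vs cont=26.7924 → 26.7924 [wait]  node(3,1) S=113.4103 payoff=4.5397 vs cont=11.8068 → 11.8068 [wait]  node(3,2) S=139.9873 payoff=0.0000 vs cont=3.0593 → 3.0593 [wait]  node(3,3) S=172.7923 payoff=0.0000 vs cont=0.3183 → 0.3183 [wait]  ⇒ S*(3)=-
t_2: node(2,0) S=102.0786 payoff=15.8714 vs cont=19.4919 → 19.4919 [wait]  node(2,1) S=126.0000 payoff=0.0000 vs cont=7.5538 → 7.5538 [wait]  node(2,2) S=155.5272 payoff=0.0000 vs cont=1.7280 → 1.7280 [wait]  ⇒ S*(2)=-
t_1: node(1,0) S=113.4103 payoff=4.5397 vs cont=13.6801 → 13.6801 [wait]  node(1,1) S=139.9873 payoff=0.0000 vs cont=4.7220 → 4.7220 [wait]  ⇒ S*(1)=-
t_0: node(0,0) S=126.0000 payoff=0.0000 vs cont=9.3212 → 9.3212 [wait]  ⇒ S*(0)=-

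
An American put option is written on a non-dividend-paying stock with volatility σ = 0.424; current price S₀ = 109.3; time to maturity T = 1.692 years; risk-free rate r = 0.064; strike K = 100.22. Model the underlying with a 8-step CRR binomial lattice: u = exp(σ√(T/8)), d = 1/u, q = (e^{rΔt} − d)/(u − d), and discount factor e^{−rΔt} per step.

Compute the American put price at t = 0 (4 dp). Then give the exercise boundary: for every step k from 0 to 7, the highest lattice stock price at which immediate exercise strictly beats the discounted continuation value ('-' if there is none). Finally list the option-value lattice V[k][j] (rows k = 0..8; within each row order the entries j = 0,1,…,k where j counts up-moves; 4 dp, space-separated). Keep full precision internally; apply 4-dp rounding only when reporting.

params: Δt=0.21150 u=1.21530 d=0.82284 q=0.48613 e^(-rΔt)=0.98656
t_8 payoffs: 77.2510 66.2957 50.1150 26.2168 0.0000 0.0000 0.0000 0.0000 0.0000
t_7: node(7,0) S=27.9143 payoff=72.3057 vs cont=70.9583 → 72.3057 [stop]  node(7,1) S=41.2284 payoff=58.9916 vs cont=57.6442 → 58.9916 [stop]  node(7,2) S=60.8928 payoff=39.3272 vs cont=37.9798 → 39.3272 [stop]  node(7,3) S=89.9364 payoff=10.2836 vs cont=13.2909 → 13.2909 [wait]  node(7,4) S=132.8327 payoff=0.0000 vs cont=0.0000 → 0.0000 [wait]  node(7,5) S=196.1889 payoff=0.0000 vs cont=0.0000 → 0.0000 [wait]  node(7,6) S=289.7637 payoff=0.0000 vs cont=0.0000 → 0.0000 [wait]  node(7,7) S=427.9703 payoff=0.0000 vs cont=0.0000 → 0.0000 [wait]  ⇒ S*(7)=60.8928
t_6: node(6,0) S=33.9243 payoff=66.2957 vs cont=64.9482 → 66.2957 [stop]  node(6,1) S=50.1050 payoff=50.1150 vs cont=48.7676 → 50.1150 [stop]  node(6,2) S=74.0032 payoff=26.2168 vs cont=26.3116 → 26.3116 [wait]  node(6,3) S=109.3000 payoff=0.0000 vs cont=6.7380 → 6.7380 [wait]  node(6,4) S=161.4320 payoff=0.0000 vs cont=0.0000 → 0.0000 [wait]  node(6,5) S=238.4291 payoff=0.0000 vs cont=0.0000 → 0.0000 [wait]  node(6,6) S=352.1509 payoff=0.0000 vs cont=0.0000 → 0.0000 [wait]  ⇒ S*(6)=50.1050
t_5: node(5,0) S=41.2284 payoff=58.9916 vs cont=57.6442 → 58.9916 [stop]  node(5,1) S=60.8928 payoff=39.3272 vs cont=38.0253 → 39.3272 [stop]  node(5,2) S=89.9364 payoff=10.2836 vs cont=16.5705 → 16.5705 [wait]  node(5,3) S=132.8327 payoff=0.0000 vs cont=3.4159 → 3.4159 [wait]  node(5,4) S=196.1889 payoff=0.0000 vs cont=0.0000 → 0.0000 [wait]  node(5,5) S=289.7637 payoff=0.0000 vs cont=0.0000 → 0.0000 [wait]  ⇒ S*(5)=60.8928
t_4: node(4,0) S=50.1050 payoff=50.1150 vs cont=48.7676 → 50.1150 [stop]  node(4,1) S=74.0032 payoff=26.2168 vs cont=27.8845 → 27.8845 [wait]  node(4,2) S=109.3000 payoff=0.0000 vs cont=10.0388 → 10.0388 [wait]  node(4,3) S=161.4320 payoff=0.0000 vs cont=1.7317 → 1.7317 [wait]  node(4,4) S=238.4291 payoff=0.0000 vs cont=0.0000 → 0.0000 [wait]  ⇒ S*(4)=50.1050
t_3: node(3,0) S=60.8928 payoff=39.3272 vs cont=38.7796 → 39.3272 [stop]  node(3,1) S=89.9364 payoff=10.2836 vs cont=18.9509 → 18.9509 [wait]  node(3,2) S=132.8327 payoff=0.0000 vs cont=5.9198 → 5.9198 [wait]  node(3,3) S=196.1889 payoff=0.0000 vs cont=0.8779 → 0.8779 [wait]  ⇒ S*(3)=60.8928
t_2: node(2,0) S=74.0032 payoff=26.2168 vs cont=29.0261 → 29.0261 [wait]  node(2,1) S=109.3000 payoff=0.0000 vs cont=12.4465 → 12.4465 [wait]  node(2,2) S=161.4320 payoff=0.0000 vs cont=3.4222 → 3.4222 [wait]  ⇒ S*(2)=-
t_1: node(1,0) S=89.9364 payoff=10.2836 vs cont=20.6844 → 20.6844 [wait]  node(1,1) S=132.8327 payoff=0.0000 vs cont=7.9511 → 7.9511 [wait]  ⇒ S*(1)=-
t_0: node(0,0) S=109.3000 payoff=0.0000 vs cont=14.2995 → 14.2995 [wait]  ⇒ S*(0)=-

price = 14.2995
boundary = - - - 60.8928 50.1050 60.8928 50.1050 60.8928
tree:
14.2995
20.6844 7.9511
29.0261 12.4465 3.4222
39.3272 18.9509 5.9198 0.8779
50.1150 27.8845 10.0388 1.7317 0.0000
58.9916 39.3272 16.5705 3.4159 0.0000 0.0000
66.2957 50.1150 26.3116 6.7380 0.0000 0.0000 0.0000
72.3057 58.9916 39.3272 13.2909 0.0000 0.0000 0.0000 0.0000
77.2510 66.2957 50.1150 26.2168 0.0000 0.0000 0.0000 0.0000 0.0000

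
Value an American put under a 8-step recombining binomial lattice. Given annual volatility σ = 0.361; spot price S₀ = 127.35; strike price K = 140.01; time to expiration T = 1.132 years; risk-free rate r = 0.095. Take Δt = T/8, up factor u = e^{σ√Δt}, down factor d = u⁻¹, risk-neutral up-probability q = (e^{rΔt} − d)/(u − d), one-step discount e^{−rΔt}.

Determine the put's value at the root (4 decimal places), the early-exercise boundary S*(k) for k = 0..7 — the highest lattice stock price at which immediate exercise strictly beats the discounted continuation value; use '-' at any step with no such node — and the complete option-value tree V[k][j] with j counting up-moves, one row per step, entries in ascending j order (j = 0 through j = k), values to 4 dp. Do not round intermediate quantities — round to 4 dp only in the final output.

Δt=0.14150, u=1.14545, d=0.87302, q=0.51578, disc=e^(-rΔt)=0.98665
k=8 terminal: V=max(K-S,0) → 97.0369 83.6271 66.0328 42.9482 12.6600 0.0000 0.0000 0.0000 0.0000
k=7: j=0 S=49.2235 intr=90.7865 cont=88.9170 V=90.7865[EX]; j=1 S=64.5837 intr=75.4263 cont=73.5568 V=75.4263[EX]; j=2 S=84.7370 intr=55.2730 cont=53.4035 V=55.2730[EX]; j=3 S=111.1792 intr=28.8308 cont=26.9613 V=28.8308[EX]; j=4 S=145.8728 intr=0.0000 cont=6.0484 V=6.0484[hold]; j=5 S=191.3924 intr=0.0000 cont=0.0000 V=0.0000[hold]; j=6 S=251.1164 intr=0.0000 cont=0.0000 V=0.0000[hold]; j=7 S=329.4774 intr=0.0000 cont=0.0000 V=0.0000[hold]  S*(7)=111.1792
k=6: j=0 S=56.3829 intr=83.6271 cont=81.7576 V=83.6271[EX]; j=1 S=73.9772 intr=66.0328 cont=64.1633 V=66.0328[EX]; j=2 S=97.0618 intr=42.9482 cont=41.0787 V=42.9482[EX]; j=3 S=127.3500 intr=12.6600 cont=16.8520 V=16.8520[hold]; j=4 S=167.0896 intr=0.0000 cont=2.8896 V=2.8896[hold]; j=5 S=219.2300 intr=0.0000 cont=0.0000 V=0.0000[hold]; j=6 S=287.6407 intr=0.0000 cont=0.0000 V=0.0000[hold]  S*(6)=97.0618
k=5: j=0 S=64.5837 intr=75.4263 cont=73.5568 V=75.4263[EX]; j=1 S=84.7370 intr=55.2730 cont=53.4035 V=55.2730[EX]; j=2 S=111.1792 intr=28.8308 cont=29.0945 V=29.0945[hold]; j=3 S=145.8728 intr=0.0000 cont=9.5216 V=9.5216[hold]; j=4 S=191.3924 intr=0.0000 cont=1.3805 V=1.3805[hold]; j=5 S=251.1164 intr=0.0000 cont=0.0000 V=0.0000[hold]  S*(5)=84.7370
k=4: j=0 S=73.9772 intr=66.0328 cont=64.1633 V=66.0328[EX]; j=1 S=97.0618 intr=42.9482 cont=41.2129 V=42.9482[EX]; j=2 S=127.3500 intr=12.6600 cont=18.7455 V=18.7455[hold]; j=3 S=167.0896 intr=0.0000 cont=5.2515 V=5.2515[hold]; j=4 S=219.2300 intr=0.0000 cont=0.6596 V=0.6596[hold]  S*(4)=97.0618
k=3: j=0 S=84.7370 intr=55.2730 cont=53.4035 V=55.2730[EX]; j=1 S=111.1792 intr=28.8308 cont=30.0582 V=30.0582[hold]; j=2 S=145.8728 intr=0.0000 cont=11.6282 V=11.6282[hold]; j=3 S=191.3924 intr=0.0000 cont=2.8446 V=2.8446[hold]  S*(3)=84.7370
k=2: j=0 S=97.0618 intr=42.9482 cont=41.7033 V=42.9482[EX]; j=1 S=127.3500 intr=12.6600 cont=20.2780 V=20.2780[hold]; j=2 S=167.0896 intr=0.0000 cont=7.0030 V=7.0030[hold]  S*(2)=97.0618
k=1: j=0 S=111.1792 intr=28.8308 cont=30.8380 V=30.8380[hold]; j=1 S=145.8728 intr=0.0000 cont=13.2517 V=13.2517[hold]  S*(1)=-
k=0: j=0 S=127.3500 intr=12.6600 cont=21.4767 V=21.4767[hold]  S*(0)=-

price = 21.4767
boundary = - - 97.0618 84.7370 97.0618 84.7370 97.0618 111.1792
tree:
21.4767
30.8380 13.2517
42.9482 20.2780 7.0030
55.2730 30.0582 11.6282 2.8446
66.0328 42.9482 18.7455 5.2515 0.6596
75.4263 55.2730 29.0945 9.5216 1.3805 0.0000
83.6271 66.0328 42.9482 16.8520 2.8896 0.0000 0.0000
90.7865 75.4263 55.2730 28.8308 6.0484 0.0000 0.0000 0.0000
97.0369 83.6271 66.0328 42.9482 12.6600 0.0000 0.0000 0.0000 0.0000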